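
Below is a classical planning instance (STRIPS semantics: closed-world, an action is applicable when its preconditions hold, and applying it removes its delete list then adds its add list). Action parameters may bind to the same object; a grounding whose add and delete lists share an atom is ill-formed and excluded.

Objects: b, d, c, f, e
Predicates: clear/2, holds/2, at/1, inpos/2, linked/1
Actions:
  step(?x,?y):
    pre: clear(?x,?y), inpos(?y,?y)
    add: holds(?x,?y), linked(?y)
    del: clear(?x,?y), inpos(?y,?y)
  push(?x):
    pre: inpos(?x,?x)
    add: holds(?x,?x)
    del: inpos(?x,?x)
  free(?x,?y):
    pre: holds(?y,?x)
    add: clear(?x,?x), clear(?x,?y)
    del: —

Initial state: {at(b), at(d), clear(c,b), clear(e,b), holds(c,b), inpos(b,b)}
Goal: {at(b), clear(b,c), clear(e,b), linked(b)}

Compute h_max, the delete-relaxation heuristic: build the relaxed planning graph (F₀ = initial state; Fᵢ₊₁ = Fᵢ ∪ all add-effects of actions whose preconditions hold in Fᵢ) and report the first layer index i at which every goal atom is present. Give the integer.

F0 = init (6 atoms)
F1 = F0 ∪ {clear(b,b), clear(b,c), holds(b,b), holds(e,b), linked(b)}  (11 atoms)
goal ⊆ F1  ⇒  h_max = 1

1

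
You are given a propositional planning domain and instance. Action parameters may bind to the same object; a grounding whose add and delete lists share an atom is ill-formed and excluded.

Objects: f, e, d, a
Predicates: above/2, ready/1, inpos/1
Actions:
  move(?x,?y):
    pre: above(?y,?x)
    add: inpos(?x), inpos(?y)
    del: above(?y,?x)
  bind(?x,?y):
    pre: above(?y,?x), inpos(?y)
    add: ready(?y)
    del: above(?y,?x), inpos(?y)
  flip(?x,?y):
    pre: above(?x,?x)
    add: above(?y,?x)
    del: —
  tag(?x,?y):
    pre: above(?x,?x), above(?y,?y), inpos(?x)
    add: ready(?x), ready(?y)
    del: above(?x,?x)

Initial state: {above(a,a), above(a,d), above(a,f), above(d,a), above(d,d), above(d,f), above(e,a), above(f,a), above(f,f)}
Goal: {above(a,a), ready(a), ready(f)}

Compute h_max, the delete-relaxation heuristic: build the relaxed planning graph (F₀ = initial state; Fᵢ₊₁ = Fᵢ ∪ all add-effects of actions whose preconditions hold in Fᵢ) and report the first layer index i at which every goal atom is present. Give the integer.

F0 = init (9 atoms)
F1 = F0 ∪ {above(e,d), above(e,f), above(f,d), inpos(a), inpos(d), inpos(e), inpos(f)}  (16 atoms)
F2 = F1 ∪ {ready(a), ready(d), ready(e), ready(f)}  (20 atoms)
goal ⊆ F2  ⇒  h_max = 2

2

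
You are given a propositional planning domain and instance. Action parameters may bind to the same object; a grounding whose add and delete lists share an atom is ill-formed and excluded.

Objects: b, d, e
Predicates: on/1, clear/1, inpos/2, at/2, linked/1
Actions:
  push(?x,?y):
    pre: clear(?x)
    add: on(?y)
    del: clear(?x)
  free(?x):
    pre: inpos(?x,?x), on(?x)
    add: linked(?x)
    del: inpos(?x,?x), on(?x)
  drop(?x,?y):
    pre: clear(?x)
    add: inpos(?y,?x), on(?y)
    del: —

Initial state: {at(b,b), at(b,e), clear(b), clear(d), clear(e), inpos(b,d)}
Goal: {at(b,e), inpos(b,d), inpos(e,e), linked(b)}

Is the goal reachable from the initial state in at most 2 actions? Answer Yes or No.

No

1. drop(b,b)  →  {at(b,b), at(b,e), clear(b), clear(d), clear(e), inpos(b,b), inpos(b,d), on(b)}
2. free(b)  →  {at(b,b), at(b,e), clear(b), clear(d), clear(e), inpos(b,d), linked(b)}
3. drop(e,e)  →  {at(b,b), at(b,e), clear(b), clear(d), clear(e), inpos(b,d), inpos(e,e), linked(b), on(e)}
optimal plan length = 3; 3 > 2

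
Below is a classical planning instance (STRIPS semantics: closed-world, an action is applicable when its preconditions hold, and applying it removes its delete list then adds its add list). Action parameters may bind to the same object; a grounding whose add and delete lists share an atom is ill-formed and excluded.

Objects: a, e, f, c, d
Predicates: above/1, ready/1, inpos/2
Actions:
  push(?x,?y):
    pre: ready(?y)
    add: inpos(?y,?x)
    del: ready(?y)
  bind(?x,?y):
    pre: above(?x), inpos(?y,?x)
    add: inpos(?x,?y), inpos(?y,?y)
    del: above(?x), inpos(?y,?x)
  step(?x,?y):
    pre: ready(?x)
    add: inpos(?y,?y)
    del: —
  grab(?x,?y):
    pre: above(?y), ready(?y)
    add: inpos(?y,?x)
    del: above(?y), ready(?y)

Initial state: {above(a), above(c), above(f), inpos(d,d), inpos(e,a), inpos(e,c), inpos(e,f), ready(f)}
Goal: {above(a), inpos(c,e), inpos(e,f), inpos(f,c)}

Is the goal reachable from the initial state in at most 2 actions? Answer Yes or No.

Yes

1. push(c,f)  →  {above(a), above(c), above(f), inpos(d,d), inpos(e,a), inpos(e,c), inpos(e,f), inpos(f,c)}
2. bind(c,e)  →  {above(a), above(f), inpos(c,e), inpos(d,d), inpos(e,a), inpos(e,e), inpos(e,f), inpos(f,c)}
optimal plan length = 2; 2 ≤ 2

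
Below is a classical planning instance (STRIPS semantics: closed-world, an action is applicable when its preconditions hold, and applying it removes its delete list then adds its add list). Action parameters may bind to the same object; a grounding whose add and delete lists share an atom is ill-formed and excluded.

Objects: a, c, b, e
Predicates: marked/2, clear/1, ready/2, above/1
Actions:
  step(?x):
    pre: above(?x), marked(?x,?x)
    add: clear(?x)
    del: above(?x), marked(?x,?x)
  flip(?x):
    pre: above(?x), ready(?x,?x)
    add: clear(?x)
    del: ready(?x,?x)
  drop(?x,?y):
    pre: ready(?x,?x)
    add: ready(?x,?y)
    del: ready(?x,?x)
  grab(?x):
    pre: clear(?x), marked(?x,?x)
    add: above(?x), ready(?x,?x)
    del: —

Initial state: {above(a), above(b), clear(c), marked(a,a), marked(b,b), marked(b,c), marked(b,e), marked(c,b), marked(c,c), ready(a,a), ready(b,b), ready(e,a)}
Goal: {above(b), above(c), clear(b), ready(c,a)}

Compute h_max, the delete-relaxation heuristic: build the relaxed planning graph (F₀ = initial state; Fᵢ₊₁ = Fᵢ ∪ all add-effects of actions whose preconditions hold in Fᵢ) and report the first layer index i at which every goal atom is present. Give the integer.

2

F0 = init (12 atoms)
F1 = F0 ∪ {above(c), clear(a), clear(b), ready(a,b), ready(a,c), ready(a,e), ready(b,a), ready(b,c), ready(b,e), ready(c,c)}  (22 atoms)
F2 = F1 ∪ {ready(c,a), ready(c,b), ready(c,e)}  (25 atoms)
goal ⊆ F2  ⇒  h_max = 2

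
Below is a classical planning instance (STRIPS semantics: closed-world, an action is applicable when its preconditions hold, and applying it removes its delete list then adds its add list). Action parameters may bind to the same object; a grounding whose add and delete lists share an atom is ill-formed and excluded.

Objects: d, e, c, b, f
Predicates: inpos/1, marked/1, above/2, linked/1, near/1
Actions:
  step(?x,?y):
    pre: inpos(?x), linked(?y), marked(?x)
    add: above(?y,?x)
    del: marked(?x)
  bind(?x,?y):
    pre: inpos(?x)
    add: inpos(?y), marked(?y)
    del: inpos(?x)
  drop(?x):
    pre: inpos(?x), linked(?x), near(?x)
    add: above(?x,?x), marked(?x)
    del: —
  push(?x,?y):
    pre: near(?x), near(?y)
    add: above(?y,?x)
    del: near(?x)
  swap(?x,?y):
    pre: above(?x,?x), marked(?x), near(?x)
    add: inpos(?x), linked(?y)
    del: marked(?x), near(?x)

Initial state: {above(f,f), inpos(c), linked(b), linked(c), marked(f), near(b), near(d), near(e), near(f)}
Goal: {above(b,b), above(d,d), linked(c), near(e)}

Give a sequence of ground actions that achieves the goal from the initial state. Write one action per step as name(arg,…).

1. push(d,d)  →  {above(d,d), above(f,f), inpos(c), linked(b), linked(c), marked(f), near(b), near(e), near(f)}
2. push(b,b)  →  {above(b,b), above(d,d), above(f,f), inpos(c), linked(b), linked(c), marked(f), near(e), near(f)}

push(d,d); push(b,b)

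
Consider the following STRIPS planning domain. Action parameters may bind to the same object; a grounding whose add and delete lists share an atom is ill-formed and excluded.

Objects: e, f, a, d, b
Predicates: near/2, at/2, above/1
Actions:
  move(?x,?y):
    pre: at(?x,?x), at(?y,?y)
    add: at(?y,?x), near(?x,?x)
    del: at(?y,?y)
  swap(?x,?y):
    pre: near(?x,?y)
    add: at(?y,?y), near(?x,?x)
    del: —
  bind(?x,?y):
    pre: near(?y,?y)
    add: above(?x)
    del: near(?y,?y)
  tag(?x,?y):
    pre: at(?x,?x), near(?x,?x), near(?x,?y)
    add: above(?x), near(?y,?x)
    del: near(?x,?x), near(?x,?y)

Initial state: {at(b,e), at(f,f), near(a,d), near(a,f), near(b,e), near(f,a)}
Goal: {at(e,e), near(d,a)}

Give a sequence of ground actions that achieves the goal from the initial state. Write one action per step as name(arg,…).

1. swap(f,a)  →  {at(a,a), at(b,e), at(f,f), near(a,d), near(a,f), near(b,e), near(f,a), near(f,f)}
2. move(a,f)  →  {at(a,a), at(b,e), at(f,a), near(a,a), near(a,d), near(a,f), near(b,e), near(f,a), near(f,f)}
3. swap(b,e)  →  {at(a,a), at(b,e), at(e,e), at(f,a), near(a,a), near(a,d), near(a,f), near(b,b), near(b,e), near(f,a), near(f,f)}
4. tag(a,d)  →  {above(a), at(a,a), at(b,e), at(e,e), at(f,a), near(a,f), near(b,b), near(b,e), near(d,a), near(f,a), near(f,f)}

swap(f,a); move(a,f); swap(b,e); tag(a,d)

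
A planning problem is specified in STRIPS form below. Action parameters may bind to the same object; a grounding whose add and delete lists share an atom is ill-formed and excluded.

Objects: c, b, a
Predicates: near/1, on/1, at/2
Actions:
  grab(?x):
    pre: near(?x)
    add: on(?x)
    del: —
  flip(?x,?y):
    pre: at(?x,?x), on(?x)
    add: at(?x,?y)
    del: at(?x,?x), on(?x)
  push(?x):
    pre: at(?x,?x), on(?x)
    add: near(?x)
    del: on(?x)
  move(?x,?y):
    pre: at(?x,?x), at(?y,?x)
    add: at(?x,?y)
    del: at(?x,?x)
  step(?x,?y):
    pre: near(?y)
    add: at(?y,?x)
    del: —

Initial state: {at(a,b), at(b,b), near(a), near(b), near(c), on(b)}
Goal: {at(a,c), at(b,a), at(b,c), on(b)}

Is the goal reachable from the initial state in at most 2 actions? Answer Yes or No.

1. move(b,a)  →  {at(a,b), at(b,a), near(a), near(b), near(c), on(b)}
2. step(c,b)  →  {at(a,b), at(b,a), at(b,c), near(a), near(b), near(c), on(b)}
3. step(c,a)  →  {at(a,b), at(a,c), at(b,a), at(b,c), near(a), near(b), near(c), on(b)}
optimal plan length = 3; 3 > 2

No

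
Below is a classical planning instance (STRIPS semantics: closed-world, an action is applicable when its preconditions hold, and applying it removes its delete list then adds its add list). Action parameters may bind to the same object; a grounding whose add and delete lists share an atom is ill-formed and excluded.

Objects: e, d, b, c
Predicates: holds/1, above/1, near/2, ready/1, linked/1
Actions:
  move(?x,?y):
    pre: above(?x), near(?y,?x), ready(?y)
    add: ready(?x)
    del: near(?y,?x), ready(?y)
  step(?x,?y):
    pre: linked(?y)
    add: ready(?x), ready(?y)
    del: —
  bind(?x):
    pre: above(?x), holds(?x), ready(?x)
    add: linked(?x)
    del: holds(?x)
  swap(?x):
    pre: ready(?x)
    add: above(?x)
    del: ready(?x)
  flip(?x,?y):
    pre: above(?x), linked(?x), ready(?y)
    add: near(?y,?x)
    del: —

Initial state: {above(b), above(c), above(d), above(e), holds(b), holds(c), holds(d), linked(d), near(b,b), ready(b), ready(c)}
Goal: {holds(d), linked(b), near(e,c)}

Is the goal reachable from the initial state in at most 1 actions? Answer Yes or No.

1. step(e,d)  →  {above(b), above(c), above(d), above(e), holds(b), holds(c), holds(d), linked(d), near(b,b), ready(b), ready(c), ready(d), ready(e)}
2. bind(b)  →  {above(b), above(c), above(d), above(e), holds(c), holds(d), linked(b), linked(d), near(b,b), ready(b), ready(c), ready(d), ready(e)}
3. bind(c)  →  {above(b), above(c), above(d), above(e), holds(d), linked(b), linked(c), linked(d), near(b,b), ready(b), ready(c), ready(d), ready(e)}
4. flip(c,e)  →  {above(b), above(c), above(d), above(e), holds(d), linked(b), linked(c), linked(d), near(b,b), near(e,c), ready(b), ready(c), ready(d), ready(e)}
optimal plan length = 4; 4 > 1

No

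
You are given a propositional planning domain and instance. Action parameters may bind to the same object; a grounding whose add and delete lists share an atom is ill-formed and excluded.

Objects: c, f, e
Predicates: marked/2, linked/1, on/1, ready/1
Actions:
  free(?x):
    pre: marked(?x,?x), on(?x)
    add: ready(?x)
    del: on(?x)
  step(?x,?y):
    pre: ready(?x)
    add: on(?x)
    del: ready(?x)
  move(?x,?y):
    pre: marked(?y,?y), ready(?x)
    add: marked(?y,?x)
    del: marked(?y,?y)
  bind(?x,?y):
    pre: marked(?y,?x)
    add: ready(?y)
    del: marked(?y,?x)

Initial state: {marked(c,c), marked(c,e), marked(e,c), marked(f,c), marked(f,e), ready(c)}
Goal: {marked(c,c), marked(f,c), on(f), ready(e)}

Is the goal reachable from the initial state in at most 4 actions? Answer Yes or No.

Yes

1. bind(c,e)  →  {marked(c,c), marked(c,e), marked(f,c), marked(f,e), ready(c), ready(e)}
2. bind(e,f)  →  {marked(c,c), marked(c,e), marked(f,c), ready(c), ready(e), ready(f)}
3. step(f,c)  →  {marked(c,c), marked(c,e), marked(f,c), on(f), ready(c), ready(e)}
optimal plan length = 3; 3 ≤ 4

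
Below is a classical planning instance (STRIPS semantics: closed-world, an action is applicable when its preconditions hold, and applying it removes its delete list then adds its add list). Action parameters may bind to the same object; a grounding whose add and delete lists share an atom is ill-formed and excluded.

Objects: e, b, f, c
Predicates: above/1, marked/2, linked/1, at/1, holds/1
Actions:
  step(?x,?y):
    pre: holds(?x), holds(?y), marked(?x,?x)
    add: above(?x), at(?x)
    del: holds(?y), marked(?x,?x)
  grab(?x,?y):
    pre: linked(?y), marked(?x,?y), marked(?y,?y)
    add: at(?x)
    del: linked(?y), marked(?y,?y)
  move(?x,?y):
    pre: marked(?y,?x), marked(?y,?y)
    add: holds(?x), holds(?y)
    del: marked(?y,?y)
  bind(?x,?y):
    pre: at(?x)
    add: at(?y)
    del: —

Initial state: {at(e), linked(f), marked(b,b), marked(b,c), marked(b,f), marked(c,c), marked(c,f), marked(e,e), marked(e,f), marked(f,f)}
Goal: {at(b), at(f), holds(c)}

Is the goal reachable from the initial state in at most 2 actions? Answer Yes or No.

1. grab(b,f)  →  {at(b), at(e), marked(b,b), marked(b,c), marked(b,f), marked(c,c), marked(c,f), marked(e,e), marked(e,f)}
2. move(f,c)  →  {at(b), at(e), holds(c), holds(f), marked(b,b), marked(b,c), marked(b,f), marked(c,f), marked(e,e), marked(e,f)}
3. bind(e,f)  →  {at(b), at(e), at(f), holds(c), holds(f), marked(b,b), marked(b,c), marked(b,f), marked(c,f), marked(e,e), marked(e,f)}
optimal plan length = 3; 3 > 2

No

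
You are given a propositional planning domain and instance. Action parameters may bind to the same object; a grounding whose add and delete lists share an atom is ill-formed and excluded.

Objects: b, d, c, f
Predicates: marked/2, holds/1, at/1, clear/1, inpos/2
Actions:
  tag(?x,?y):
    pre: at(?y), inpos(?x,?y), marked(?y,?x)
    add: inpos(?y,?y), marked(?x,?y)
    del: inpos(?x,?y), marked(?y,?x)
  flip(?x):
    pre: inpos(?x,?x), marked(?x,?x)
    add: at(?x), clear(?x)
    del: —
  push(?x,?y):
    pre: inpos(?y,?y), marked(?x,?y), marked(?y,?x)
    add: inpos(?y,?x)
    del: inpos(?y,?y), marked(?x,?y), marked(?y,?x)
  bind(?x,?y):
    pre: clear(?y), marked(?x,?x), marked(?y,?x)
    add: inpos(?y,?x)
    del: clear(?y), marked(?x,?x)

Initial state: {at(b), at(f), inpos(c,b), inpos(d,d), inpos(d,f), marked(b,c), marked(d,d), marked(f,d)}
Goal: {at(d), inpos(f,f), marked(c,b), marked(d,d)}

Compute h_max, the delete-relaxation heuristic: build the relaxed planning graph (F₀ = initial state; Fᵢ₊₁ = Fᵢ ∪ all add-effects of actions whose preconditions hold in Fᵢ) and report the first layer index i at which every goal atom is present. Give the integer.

1

F0 = init (8 atoms)
F1 = F0 ∪ {at(d), clear(d), inpos(b,b), inpos(f,f), marked(c,b), marked(d,f)}  (14 atoms)
goal ⊆ F1  ⇒  h_max = 1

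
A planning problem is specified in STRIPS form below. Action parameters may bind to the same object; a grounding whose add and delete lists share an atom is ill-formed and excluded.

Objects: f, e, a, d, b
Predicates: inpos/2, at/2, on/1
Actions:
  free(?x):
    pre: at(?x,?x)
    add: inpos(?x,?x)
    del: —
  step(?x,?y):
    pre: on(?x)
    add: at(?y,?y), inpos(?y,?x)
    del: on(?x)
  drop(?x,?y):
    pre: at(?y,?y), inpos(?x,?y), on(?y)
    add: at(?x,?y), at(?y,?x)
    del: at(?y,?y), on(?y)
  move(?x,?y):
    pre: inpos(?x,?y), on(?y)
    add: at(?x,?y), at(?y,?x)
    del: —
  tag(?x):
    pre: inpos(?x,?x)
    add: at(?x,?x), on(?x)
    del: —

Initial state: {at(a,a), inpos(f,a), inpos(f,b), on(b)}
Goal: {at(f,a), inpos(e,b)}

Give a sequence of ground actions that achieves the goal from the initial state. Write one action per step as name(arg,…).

free(a); step(b,e); tag(a); drop(f,a)

1. free(a)  →  {at(a,a), inpos(a,a), inpos(f,a), inpos(f,b), on(b)}
2. step(b,e)  →  {at(a,a), at(e,e), inpos(a,a), inpos(e,b), inpos(f,a), inpos(f,b)}
3. tag(a)  →  {at(a,a), at(e,e), inpos(a,a), inpos(e,b), inpos(f,a), inpos(f,b), on(a)}
4. drop(f,a)  →  {at(a,f), at(e,e), at(f,a), inpos(a,a), inpos(e,b), inpos(f,a), inpos(f,b)}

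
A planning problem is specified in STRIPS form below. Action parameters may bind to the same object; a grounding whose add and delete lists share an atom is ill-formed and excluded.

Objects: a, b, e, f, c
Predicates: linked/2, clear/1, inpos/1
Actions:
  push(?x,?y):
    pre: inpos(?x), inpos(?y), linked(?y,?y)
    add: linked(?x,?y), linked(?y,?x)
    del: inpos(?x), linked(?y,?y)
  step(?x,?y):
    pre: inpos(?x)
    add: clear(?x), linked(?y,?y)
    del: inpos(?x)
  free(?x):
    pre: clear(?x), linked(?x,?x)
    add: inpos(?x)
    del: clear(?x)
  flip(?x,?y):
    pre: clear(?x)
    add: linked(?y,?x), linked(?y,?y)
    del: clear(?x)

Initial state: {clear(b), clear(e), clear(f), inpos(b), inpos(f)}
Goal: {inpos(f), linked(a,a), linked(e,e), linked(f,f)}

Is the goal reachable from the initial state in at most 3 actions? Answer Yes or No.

1. step(b,a)  →  {clear(b), clear(e), clear(f), inpos(f), linked(a,a)}
2. flip(b,e)  →  {clear(e), clear(f), inpos(f), linked(a,a), linked(e,b), linked(e,e)}
3. flip(e,f)  →  {clear(f), inpos(f), linked(a,a), linked(e,b), linked(e,e), linked(f,e), linked(f,f)}
optimal plan length = 3; 3 ≤ 3

Yes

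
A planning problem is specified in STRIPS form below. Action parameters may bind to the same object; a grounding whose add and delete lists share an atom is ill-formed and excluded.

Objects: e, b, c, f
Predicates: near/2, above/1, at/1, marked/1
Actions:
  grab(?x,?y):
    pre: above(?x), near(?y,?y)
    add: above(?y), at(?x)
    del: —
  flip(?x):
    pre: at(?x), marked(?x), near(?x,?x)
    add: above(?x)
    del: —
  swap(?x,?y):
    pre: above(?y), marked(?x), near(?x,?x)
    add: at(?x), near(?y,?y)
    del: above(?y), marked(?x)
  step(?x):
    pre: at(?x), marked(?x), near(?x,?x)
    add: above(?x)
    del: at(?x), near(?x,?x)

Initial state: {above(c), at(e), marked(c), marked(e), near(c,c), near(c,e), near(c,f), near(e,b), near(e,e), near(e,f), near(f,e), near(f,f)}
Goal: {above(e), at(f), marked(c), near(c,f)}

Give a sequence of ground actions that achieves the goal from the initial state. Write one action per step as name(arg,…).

1. grab(c,f)  →  {above(c), above(f), at(c), at(e), marked(c), marked(e), near(c,c), near(c,e), near(c,f), near(e,b), near(e,e), near(e,f), near(f,e), near(f,f)}
2. grab(f,e)  →  {above(c), above(e), above(f), at(c), at(e), at(f), marked(c), marked(e), near(c,c), near(c,e), near(c,f), near(e,b), near(e,e), near(e,f), near(f,e), near(f,f)}

grab(c,f); grab(f,e)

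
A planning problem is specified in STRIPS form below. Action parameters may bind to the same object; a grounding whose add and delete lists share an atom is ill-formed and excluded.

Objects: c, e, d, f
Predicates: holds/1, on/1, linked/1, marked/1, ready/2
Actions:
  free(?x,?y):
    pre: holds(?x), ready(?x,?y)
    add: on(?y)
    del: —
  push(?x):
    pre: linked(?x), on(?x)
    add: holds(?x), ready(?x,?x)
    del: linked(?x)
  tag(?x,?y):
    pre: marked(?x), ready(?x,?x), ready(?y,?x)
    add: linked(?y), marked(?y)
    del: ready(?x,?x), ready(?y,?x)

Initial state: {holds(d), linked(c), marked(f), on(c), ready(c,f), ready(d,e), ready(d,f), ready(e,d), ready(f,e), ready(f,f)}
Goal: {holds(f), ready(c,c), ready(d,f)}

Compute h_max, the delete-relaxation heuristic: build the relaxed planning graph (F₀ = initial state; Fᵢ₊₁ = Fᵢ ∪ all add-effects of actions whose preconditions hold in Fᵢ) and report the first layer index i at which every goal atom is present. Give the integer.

2

F0 = init (10 atoms)
F1 = F0 ∪ {holds(c), linked(d), linked(f), marked(c), marked(d), on(e), on(f), ready(c,c)}  (18 atoms)
F2 = F1 ∪ {holds(f)}  (19 atoms)
goal ⊆ F2  ⇒  h_max = 2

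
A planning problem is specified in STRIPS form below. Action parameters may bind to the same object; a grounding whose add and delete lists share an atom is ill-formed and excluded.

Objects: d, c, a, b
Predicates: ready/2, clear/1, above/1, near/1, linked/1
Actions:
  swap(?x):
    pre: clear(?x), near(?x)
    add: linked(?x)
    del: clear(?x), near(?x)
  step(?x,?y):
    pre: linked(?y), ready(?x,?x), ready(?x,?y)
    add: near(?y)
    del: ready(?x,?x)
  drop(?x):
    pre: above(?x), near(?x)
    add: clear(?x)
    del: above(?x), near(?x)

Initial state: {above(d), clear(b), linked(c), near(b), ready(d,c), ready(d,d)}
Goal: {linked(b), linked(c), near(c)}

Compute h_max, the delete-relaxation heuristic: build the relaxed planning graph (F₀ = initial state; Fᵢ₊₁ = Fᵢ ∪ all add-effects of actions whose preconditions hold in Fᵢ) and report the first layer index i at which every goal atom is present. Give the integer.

1

F0 = init (6 atoms)
F1 = F0 ∪ {linked(b), near(c)}  (8 atoms)
goal ⊆ F1  ⇒  h_max = 1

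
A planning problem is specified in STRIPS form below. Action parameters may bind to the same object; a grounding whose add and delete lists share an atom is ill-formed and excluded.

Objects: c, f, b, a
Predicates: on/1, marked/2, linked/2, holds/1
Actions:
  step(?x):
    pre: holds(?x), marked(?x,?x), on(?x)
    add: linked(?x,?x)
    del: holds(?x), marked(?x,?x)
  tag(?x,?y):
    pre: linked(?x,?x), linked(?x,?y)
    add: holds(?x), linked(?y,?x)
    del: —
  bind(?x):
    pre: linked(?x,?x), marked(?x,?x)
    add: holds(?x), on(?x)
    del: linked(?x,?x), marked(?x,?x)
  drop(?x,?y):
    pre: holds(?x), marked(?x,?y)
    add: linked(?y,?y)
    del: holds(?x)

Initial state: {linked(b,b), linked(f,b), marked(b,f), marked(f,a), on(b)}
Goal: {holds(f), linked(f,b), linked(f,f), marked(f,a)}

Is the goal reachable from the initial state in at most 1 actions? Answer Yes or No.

No

1. tag(b,b)  →  {holds(b), linked(b,b), linked(f,b), marked(b,f), marked(f,a), on(b)}
2. drop(b,f)  →  {linked(b,b), linked(f,b), linked(f,f), marked(b,f), marked(f,a), on(b)}
3. tag(f,f)  →  {holds(f), linked(b,b), linked(f,b), linked(f,f), marked(b,f), marked(f,a), on(b)}
optimal plan length = 3; 3 > 1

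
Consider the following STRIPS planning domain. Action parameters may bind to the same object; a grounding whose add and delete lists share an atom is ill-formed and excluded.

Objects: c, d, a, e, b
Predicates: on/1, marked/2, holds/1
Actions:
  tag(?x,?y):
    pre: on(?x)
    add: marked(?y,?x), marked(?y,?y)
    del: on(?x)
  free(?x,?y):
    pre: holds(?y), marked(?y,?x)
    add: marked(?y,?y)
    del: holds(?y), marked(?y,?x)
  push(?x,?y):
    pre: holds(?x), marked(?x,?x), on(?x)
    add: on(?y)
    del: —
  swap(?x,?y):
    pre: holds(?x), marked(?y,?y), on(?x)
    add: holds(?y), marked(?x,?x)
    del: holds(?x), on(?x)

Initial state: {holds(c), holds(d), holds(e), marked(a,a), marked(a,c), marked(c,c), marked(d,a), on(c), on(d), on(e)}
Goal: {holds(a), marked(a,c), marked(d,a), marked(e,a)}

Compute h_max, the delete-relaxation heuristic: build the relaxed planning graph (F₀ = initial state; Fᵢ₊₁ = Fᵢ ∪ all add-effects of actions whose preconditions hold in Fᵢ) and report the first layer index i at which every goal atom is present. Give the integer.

2

F0 = init (10 atoms)
F1 = F0 ∪ {holds(a), marked(a,d), marked(a,e), marked(b,b), marked(b,c), marked(b,d), marked(b,e), marked(c,d), marked(c,e), marked(d,c), marked(d,d), marked(d,e), marked(e,c), marked(e,d), marked(e,e), on(a), on(b)}  (27 atoms)
F2 = F1 ∪ {holds(b), marked(a,b), marked(b,a), marked(c,a), marked(c,b), marked(d,b), marked(e,a), marked(e,b)}  (35 atoms)
goal ⊆ F2  ⇒  h_max = 2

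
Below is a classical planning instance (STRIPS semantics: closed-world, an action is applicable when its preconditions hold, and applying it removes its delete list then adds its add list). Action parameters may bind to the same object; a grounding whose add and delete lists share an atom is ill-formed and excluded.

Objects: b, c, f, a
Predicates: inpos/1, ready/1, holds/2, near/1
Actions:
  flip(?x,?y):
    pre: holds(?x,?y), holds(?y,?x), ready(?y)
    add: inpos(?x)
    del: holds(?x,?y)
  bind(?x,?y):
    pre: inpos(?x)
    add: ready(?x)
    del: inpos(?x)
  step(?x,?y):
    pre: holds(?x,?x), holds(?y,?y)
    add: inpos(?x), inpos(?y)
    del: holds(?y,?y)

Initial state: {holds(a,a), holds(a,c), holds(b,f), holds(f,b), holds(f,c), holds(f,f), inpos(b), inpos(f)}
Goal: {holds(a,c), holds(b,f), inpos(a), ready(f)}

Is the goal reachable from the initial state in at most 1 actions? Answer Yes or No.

No

1. bind(f,b)  →  {holds(a,a), holds(a,c), holds(b,f), holds(f,b), holds(f,c), holds(f,f), inpos(b), ready(f)}
2. step(f,a)  →  {holds(a,c), holds(b,f), holds(f,b), holds(f,c), holds(f,f), inpos(a), inpos(b), inpos(f), ready(f)}
optimal plan length = 2; 2 > 1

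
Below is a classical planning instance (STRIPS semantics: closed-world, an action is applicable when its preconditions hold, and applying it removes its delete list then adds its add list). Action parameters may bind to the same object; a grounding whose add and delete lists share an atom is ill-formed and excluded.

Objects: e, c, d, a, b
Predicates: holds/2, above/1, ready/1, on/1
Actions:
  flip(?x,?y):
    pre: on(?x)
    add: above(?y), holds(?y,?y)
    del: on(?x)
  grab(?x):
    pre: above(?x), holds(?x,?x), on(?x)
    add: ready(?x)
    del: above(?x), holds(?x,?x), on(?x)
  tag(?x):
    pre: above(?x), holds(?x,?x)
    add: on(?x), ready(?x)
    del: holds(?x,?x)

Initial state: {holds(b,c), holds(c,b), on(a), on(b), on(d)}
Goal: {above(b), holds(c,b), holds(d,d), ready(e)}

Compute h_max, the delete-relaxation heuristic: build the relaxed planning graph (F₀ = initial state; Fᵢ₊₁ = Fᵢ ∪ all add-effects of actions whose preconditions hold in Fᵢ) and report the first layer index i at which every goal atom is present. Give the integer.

2

F0 = init (5 atoms)
F1 = F0 ∪ {above(a), above(b), above(c), above(d), above(e), holds(a,a), holds(b,b), holds(c,c), holds(d,d), holds(e,e)}  (15 atoms)
F2 = F1 ∪ {on(c), on(e), ready(a), ready(b), ready(c), ready(d), ready(e)}  (22 atoms)
goal ⊆ F2  ⇒  h_max = 2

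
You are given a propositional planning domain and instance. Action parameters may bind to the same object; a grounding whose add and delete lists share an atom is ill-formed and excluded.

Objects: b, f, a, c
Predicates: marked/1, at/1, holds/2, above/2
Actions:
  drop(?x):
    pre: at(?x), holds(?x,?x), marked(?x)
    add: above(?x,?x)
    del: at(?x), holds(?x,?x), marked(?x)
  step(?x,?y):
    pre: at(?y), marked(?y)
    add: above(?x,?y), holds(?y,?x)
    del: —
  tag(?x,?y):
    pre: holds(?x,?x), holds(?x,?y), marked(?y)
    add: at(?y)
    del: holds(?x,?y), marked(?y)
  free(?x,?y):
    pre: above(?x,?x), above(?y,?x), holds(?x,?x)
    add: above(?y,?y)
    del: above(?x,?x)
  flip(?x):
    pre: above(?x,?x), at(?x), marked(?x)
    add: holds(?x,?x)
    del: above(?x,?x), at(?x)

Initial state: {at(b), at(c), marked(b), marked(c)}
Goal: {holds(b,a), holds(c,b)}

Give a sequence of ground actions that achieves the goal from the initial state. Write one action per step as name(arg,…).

step(b,c); step(a,b)

1. step(b,c)  →  {above(b,c), at(b), at(c), holds(c,b), marked(b), marked(c)}
2. step(a,b)  →  {above(a,b), above(b,c), at(b), at(c), holds(b,a), holds(c,b), marked(b), marked(c)}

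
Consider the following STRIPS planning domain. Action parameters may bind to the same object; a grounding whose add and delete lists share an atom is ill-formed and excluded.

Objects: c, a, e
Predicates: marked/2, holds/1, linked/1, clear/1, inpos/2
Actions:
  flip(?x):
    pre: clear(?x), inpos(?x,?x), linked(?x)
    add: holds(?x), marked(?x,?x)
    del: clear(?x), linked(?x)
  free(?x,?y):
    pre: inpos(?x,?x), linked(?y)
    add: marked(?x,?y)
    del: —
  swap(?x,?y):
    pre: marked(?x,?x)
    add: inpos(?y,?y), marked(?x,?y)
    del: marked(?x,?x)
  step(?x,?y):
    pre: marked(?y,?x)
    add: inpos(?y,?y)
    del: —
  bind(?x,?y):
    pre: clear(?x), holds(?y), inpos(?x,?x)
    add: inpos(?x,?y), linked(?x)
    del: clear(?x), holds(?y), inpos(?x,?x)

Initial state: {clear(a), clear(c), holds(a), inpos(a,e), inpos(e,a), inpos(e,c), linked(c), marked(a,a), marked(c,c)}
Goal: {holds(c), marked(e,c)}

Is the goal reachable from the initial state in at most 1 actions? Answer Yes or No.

No

1. swap(c,e)  →  {clear(a), clear(c), holds(a), inpos(a,e), inpos(e,a), inpos(e,c), inpos(e,e), linked(c), marked(a,a), marked(c,e)}
2. free(e,c)  →  {clear(a), clear(c), holds(a), inpos(a,e), inpos(e,a), inpos(e,c), inpos(e,e), linked(c), marked(a,a), marked(c,e), marked(e,c)}
3. swap(a,c)  →  {clear(a), clear(c), holds(a), inpos(a,e), inpos(c,c), inpos(e,a), inpos(e,c), inpos(e,e), linked(c), marked(a,c), marked(c,e), marked(e,c)}
4. flip(c)  →  {clear(a), holds(a), holds(c), inpos(a,e), inpos(c,c), inpos(e,a), inpos(e,c), inpos(e,e), marked(a,c), marked(c,c), marked(c,e), marked(e,c)}
optimal plan length = 4; 4 > 1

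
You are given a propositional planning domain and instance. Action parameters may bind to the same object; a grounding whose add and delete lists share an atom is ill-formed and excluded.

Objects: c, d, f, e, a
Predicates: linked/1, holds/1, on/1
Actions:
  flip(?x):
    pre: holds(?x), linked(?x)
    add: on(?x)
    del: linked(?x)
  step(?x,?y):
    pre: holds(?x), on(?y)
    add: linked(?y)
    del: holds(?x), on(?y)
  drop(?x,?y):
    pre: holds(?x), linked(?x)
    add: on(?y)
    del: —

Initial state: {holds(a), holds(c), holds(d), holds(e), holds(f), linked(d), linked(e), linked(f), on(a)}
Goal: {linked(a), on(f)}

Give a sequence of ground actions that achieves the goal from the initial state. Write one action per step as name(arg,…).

1. flip(f)  →  {holds(a), holds(c), holds(d), holds(e), holds(f), linked(d), linked(e), on(a), on(f)}
2. step(c,a)  →  {holds(a), holds(d), holds(e), holds(f), linked(a), linked(d), linked(e), on(f)}

flip(f); step(c,a)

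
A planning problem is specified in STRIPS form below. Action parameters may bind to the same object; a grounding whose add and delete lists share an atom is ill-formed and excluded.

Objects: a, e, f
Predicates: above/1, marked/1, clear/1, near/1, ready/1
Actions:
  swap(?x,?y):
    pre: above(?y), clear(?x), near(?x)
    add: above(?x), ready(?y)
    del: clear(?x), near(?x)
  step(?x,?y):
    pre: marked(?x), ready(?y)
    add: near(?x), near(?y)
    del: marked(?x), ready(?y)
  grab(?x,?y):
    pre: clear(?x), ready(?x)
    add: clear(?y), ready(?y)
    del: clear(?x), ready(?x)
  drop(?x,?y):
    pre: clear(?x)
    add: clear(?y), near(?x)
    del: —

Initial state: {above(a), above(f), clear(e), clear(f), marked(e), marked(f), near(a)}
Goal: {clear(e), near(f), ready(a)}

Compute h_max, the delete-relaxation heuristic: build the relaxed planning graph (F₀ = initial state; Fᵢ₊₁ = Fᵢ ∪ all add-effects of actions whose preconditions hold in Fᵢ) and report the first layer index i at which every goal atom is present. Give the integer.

F0 = init (7 atoms)
F1 = F0 ∪ {clear(a), near(e), near(f)}  (10 atoms)
F2 = F1 ∪ {above(e), ready(a), ready(f)}  (13 atoms)
goal ⊆ F2  ⇒  h_max = 2

2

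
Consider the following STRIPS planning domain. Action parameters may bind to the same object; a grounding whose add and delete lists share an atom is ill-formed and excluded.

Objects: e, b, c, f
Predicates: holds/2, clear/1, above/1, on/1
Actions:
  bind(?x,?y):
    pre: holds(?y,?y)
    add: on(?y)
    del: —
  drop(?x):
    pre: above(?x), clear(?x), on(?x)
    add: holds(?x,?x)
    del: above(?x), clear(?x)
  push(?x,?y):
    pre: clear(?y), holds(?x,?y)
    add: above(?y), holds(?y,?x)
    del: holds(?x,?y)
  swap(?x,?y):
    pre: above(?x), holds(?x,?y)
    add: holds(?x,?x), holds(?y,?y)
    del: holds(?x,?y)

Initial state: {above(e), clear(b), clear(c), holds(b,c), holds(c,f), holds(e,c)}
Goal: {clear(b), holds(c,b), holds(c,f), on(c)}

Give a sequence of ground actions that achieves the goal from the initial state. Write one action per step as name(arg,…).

1. push(b,c)  →  {above(c), above(e), clear(b), clear(c), holds(c,b), holds(c,f), holds(e,c)}
2. swap(e,c)  →  {above(c), above(e), clear(b), clear(c), holds(c,b), holds(c,c), holds(c,f), holds(e,e)}
3. bind(e,c)  →  {above(c), above(e), clear(b), clear(c), holds(c,b), holds(c,c), holds(c,f), holds(e,e), on(c)}

push(b,c); swap(e,c); bind(e,c)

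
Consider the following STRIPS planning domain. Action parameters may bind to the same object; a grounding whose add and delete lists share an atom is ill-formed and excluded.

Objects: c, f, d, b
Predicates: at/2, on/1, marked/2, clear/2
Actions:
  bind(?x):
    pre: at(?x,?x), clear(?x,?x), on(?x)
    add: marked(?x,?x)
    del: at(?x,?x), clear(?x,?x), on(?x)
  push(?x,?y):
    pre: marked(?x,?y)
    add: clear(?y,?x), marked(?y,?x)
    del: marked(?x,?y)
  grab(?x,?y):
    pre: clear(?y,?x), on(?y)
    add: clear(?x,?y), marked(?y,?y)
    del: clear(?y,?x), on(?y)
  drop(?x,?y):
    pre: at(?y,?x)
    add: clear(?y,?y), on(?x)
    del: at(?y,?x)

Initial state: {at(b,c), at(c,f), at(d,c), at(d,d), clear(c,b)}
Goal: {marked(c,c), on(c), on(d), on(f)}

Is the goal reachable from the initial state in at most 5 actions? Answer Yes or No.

1. drop(c,d)  →  {at(b,c), at(c,f), at(d,d), clear(c,b), clear(d,d), on(c)}
2. grab(b,c)  →  {at(b,c), at(c,f), at(d,d), clear(b,c), clear(d,d), marked(c,c)}
3. drop(c,b)  →  {at(c,f), at(d,d), clear(b,b), clear(b,c), clear(d,d), marked(c,c), on(c)}
4. drop(f,c)  →  {at(d,d), clear(b,b), clear(b,c), clear(c,c), clear(d,d), marked(c,c), on(c), on(f)}
5. drop(d,d)  →  {clear(b,b), clear(b,c), clear(c,c), clear(d,d), marked(c,c), on(c), on(d), on(f)}
optimal plan length = 5; 5 ≤ 5

Yes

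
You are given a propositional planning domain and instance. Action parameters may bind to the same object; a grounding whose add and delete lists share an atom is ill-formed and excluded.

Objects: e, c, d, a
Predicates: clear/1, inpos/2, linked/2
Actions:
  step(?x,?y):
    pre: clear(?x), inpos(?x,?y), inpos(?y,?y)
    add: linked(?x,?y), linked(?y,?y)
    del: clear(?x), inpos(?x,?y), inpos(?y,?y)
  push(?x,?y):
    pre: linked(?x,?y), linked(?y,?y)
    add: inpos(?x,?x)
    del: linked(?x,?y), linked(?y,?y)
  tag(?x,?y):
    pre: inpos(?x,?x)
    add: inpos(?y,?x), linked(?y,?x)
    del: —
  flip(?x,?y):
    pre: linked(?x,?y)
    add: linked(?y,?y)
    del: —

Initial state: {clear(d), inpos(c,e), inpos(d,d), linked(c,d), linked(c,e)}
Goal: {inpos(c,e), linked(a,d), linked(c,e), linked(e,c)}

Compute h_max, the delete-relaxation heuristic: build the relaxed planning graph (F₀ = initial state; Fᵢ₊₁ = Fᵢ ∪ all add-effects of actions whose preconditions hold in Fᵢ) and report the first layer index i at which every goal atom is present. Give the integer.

F0 = init (5 atoms)
F1 = F0 ∪ {inpos(a,d), inpos(c,d), inpos(e,d), linked(a,d), linked(d,d), linked(e,d), linked(e,e)}  (12 atoms)
F2 = F1 ∪ {inpos(a,a), inpos(c,c), inpos(e,e)}  (15 atoms)
F3 = F2 ∪ {inpos(a,c), inpos(a,e), inpos(c,a), inpos(d,a), inpos(d,c), inpos(d,e), inpos(e,a), inpos(e,c), linked(a,a), linked(a,c), linked(a,e), linked(c,a), linked(c,c), linked(d,a), linked(d,c), linked(d,e), linked(e,a), linked(e,c)}  (33 atoms)
goal ⊆ F3  ⇒  h_max = 3

3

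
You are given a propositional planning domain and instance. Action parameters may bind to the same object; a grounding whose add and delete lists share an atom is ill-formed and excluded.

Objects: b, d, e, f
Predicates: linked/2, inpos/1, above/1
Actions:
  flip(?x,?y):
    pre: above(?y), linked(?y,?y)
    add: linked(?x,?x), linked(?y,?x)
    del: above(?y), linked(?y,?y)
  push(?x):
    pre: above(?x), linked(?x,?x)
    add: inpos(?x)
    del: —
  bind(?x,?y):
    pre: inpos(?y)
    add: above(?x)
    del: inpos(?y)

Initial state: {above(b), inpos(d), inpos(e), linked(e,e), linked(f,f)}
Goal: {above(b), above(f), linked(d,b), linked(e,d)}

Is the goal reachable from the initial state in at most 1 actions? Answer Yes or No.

No

1. bind(d,d)  →  {above(b), above(d), inpos(e), linked(e,e), linked(f,f)}
2. bind(e,e)  →  {above(b), above(d), above(e), linked(e,e), linked(f,f)}
3. flip(d,e)  →  {above(b), above(d), linked(d,d), linked(e,d), linked(f,f)}
4. flip(b,d)  →  {above(b), linked(b,b), linked(d,b), linked(e,d), linked(f,f)}
5. push(b)  →  {above(b), inpos(b), linked(b,b), linked(d,b), linked(e,d), linked(f,f)}
6. bind(f,b)  →  {above(b), above(f), linked(b,b), linked(d,b), linked(e,d), linked(f,f)}
optimal plan length = 6; 6 > 1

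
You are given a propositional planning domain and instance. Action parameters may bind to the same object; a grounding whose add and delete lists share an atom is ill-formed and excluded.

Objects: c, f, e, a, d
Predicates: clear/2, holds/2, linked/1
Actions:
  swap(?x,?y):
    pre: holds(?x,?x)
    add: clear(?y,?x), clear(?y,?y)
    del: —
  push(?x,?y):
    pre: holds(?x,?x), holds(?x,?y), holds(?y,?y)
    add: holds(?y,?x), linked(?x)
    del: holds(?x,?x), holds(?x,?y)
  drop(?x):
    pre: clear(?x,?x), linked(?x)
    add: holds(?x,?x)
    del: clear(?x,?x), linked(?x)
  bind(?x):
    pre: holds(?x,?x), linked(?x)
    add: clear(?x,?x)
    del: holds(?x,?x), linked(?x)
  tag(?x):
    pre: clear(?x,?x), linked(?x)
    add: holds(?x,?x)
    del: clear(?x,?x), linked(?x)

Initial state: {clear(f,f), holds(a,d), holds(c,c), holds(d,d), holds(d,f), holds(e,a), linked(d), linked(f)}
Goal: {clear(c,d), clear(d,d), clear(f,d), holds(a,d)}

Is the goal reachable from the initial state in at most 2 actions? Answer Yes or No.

1. swap(c,d)  →  {clear(d,c), clear(d,d), clear(f,f), holds(a,d), holds(c,c), holds(d,d), holds(d,f), holds(e,a), linked(d), linked(f)}
2. swap(d,c)  →  {clear(c,c), clear(c,d), clear(d,c), clear(d,d), clear(f,f), holds(a,d), holds(c,c), holds(d,d), holds(d,f), holds(e,a), linked(d), linked(f)}
3. swap(d,f)  →  {clear(c,c), clear(c,d), clear(d,c), clear(d,d), clear(f,d), clear(f,f), holds(a,d), holds(c,c), holds(d,d), holds(d,f), holds(e,a), linked(d), linked(f)}
optimal plan length = 3; 3 > 2

No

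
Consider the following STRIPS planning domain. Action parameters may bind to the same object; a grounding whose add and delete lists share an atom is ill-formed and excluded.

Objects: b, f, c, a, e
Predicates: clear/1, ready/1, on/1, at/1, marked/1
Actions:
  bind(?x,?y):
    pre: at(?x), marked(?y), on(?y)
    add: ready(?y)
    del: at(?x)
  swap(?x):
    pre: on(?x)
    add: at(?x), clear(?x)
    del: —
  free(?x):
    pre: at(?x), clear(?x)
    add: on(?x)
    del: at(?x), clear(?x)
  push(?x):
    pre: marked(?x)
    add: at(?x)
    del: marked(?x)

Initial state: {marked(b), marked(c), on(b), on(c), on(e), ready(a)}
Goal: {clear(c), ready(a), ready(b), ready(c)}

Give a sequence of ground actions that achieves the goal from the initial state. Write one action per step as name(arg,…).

swap(b); bind(b,b); swap(c); bind(c,c)

1. swap(b)  →  {at(b), clear(b), marked(b), marked(c), on(b), on(c), on(e), ready(a)}
2. bind(b,b)  →  {clear(b), marked(b), marked(c), on(b), on(c), on(e), ready(a), ready(b)}
3. swap(c)  →  {at(c), clear(b), clear(c), marked(b), marked(c), on(b), on(c), on(e), ready(a), ready(b)}
4. bind(c,c)  →  {clear(b), clear(c), marked(b), marked(c), on(b), on(c), on(e), ready(a), ready(b), ready(c)}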